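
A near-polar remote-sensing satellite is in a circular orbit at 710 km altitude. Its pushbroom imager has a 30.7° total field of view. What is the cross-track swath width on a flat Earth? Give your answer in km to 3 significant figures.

390 km

Half-angle = 30.7°/2 = 15.35°.
Swath width ≈ 2h·tan(θ/2) = 2 × 710 × tan(15.35°) = 389.8 km.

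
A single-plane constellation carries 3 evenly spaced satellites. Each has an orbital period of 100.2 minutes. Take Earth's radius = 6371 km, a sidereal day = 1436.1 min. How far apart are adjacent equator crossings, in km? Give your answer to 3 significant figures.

T = 100.2 min = 6012.0 s.
Single-satellite node shift = (6012.0/86166) × 360° = 25.12°.
With 3 satellites evenly phased, successive equator crossings are 25.12/3 = 8.373° apart.
That is 8.373 × 111.2 = 931 km at the equator.

931 km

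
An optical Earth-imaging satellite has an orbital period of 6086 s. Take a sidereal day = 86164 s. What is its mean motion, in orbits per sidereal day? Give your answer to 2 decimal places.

Orbits per sidereal day = 86164 / 6086.0 = 14.158.

14.16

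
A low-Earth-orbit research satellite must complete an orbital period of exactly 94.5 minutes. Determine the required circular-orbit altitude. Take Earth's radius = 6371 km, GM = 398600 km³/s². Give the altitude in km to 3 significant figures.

501 km

T = 94.5 min = 5670.0 s.
From T = 2π√(a³/μ): a = (μ T²/4π²)^(1/3) = (398600 × 5670.0² / 4π²)^(1/3) = 6872 km.
Altitude h = a − R = 6872 − 6371 = 501 km.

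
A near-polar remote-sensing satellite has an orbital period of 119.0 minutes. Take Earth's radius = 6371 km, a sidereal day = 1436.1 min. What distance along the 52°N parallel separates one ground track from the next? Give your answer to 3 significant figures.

2040 km

T = 119.0 min = 7140.0 s.
Node shift per orbit = (7140.0/86166) × 360° = 29.83°.
Equatorial spacing = 29.83 × 111.2 km/° = 3317 km.
At 52° latitude, spacing = 3317 × cos(52°) = 2042 km.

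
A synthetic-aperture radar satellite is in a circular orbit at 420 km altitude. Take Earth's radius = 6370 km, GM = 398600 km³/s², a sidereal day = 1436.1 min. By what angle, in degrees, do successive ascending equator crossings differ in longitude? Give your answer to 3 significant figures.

23.3°

Semi-major axis a = 6370 + 420 = 6790 km. Period T = 2π√(a³/μ) = 2π√(6790³/398600) = 5568.2 s = 92.80 min.
During one orbit Earth rotates (5568.2 / 86166) × 360° = 23.26°.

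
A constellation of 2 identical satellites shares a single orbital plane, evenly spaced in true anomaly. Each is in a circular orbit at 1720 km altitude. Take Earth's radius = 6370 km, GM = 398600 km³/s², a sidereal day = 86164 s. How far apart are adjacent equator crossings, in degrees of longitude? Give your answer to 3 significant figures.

Semi-major axis a = 6370 + 1720 = 8090 km. Period T = 2π√(a³/μ) = 2π√(8090³/398600) = 7241.6 s = 120.69 min.
Single-satellite node shift = (7241.6/86164) × 360° = 30.26°.
With 2 satellites evenly phased, successive equator crossings are 30.26/2 = 15.128° apart.

15.1°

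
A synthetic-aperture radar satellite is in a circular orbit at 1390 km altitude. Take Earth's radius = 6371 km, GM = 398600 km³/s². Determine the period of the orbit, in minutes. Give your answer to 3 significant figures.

Semi-major axis a = 6371 + 1390 = 7761 km. Period T = 2π√(a³/μ) = 2π√(7761³/398600) = 6804.4 s = 113.41 min.

113 min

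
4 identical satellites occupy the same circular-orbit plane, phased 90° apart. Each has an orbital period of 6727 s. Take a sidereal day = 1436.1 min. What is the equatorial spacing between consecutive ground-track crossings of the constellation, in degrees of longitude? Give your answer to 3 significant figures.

Single-satellite node shift = (6727.0/86166) × 360° = 28.11°.
With 4 satellites evenly phased, successive equator crossings are 28.11/4 = 7.026° apart.

7.03°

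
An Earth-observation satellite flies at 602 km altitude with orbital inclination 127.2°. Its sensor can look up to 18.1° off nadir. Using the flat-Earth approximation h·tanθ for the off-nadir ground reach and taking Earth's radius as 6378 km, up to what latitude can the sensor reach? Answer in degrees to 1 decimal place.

Retrograde orbit: the ground track reaches ±(180° − i) = ±(180 − 127.2) = ±52.8°.
Sensor half-swath on the ground ≈ 602·tan(18.1°) = 197 km = 1.77° of latitude.
Maximum observable latitude ≈ 52.8 + 1.77 = 54.6°.

54.6°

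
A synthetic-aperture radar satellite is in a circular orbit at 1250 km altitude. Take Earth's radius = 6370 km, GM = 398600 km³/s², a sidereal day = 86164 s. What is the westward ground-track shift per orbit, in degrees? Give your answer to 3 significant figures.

Semi-major axis a = 6370 + 1250 = 7620 km. Period T = 2π√(a³/μ) = 2π√(7620³/398600) = 6619.8 s = 110.33 min.
During one orbit Earth rotates (6619.8 / 86164) × 360° = 27.66°.

27.7°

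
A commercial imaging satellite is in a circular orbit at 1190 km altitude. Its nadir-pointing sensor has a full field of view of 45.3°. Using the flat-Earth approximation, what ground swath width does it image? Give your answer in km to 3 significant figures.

Half-angle = 45.3°/2 = 22.65°.
Swath width ≈ 2h·tan(θ/2) = 2 × 1190 × tan(22.65°) = 993.1 km.

993 km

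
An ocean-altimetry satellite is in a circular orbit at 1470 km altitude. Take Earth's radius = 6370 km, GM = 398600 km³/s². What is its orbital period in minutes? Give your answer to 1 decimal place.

115.1 min

Semi-major axis a = 6370 + 1470 = 7840 km. Period T = 2π√(a³/μ) = 2π√(7840³/398600) = 6908.5 s = 115.14 min.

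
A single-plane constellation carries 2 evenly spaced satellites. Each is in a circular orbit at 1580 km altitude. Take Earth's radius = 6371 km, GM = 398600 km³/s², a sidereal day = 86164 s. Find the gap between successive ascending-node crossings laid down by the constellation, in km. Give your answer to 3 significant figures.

1640 km

Semi-major axis a = 6371 + 1580 = 7951 km. Period T = 2π√(a³/μ) = 2π√(7951³/398600) = 7055.8 s = 117.60 min.
Single-satellite node shift = (7055.8/86164) × 360° = 29.48°.
With 2 satellites evenly phased, successive equator crossings are 29.48/2 = 14.740° apart.
That is 14.740 × 111.2 = 1639 km at the equator.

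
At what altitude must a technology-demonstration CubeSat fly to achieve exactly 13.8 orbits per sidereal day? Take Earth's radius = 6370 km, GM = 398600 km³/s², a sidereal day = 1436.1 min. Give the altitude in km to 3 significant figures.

959 km

Required period T = 86166 / 13.8 = 6243.9 s.
From T = 2π√(a³/μ): a = (μ T²/4π²)^(1/3) = (398600 × 6243.9² / 4π²)^(1/3) = 7329 km.
Altitude h = a − R = 7329 − 6370 = 959 km.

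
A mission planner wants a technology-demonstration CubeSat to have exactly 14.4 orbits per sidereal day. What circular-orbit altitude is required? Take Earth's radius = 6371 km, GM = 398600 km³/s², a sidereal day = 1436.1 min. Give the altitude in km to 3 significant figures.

Required period T = 86166 / 14.4 = 5983.8 s.
From T = 2π√(a³/μ): a = (μ T²/4π²)^(1/3) = (398600 × 5983.8² / 4π²)^(1/3) = 7124 km.
Altitude h = a − R = 7124 − 6371 = 753 km.

753 km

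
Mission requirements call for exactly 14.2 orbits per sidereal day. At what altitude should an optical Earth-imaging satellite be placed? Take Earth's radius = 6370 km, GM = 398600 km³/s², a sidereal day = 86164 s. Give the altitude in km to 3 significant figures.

820 km

Required period T = 86164 / 14.2 = 6067.9 s.
From T = 2π√(a³/μ): a = (μ T²/4π²)^(1/3) = (398600 × 6067.9² / 4π²)^(1/3) = 7190 km.
Altitude h = a − R = 7190 − 6370 = 820 km.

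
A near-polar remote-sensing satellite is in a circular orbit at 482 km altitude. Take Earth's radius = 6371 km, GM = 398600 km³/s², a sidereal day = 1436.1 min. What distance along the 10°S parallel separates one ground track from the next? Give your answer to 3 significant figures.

Semi-major axis a = 6371 + 482 = 6853 km. Period T = 2π√(a³/μ) = 2π√(6853³/398600) = 5645.9 s = 94.10 min.
Node shift per orbit = (5645.9/86166) × 360° = 23.59°.
Equatorial spacing = 23.59 × 111.2 km/° = 2623 km.
At 10° latitude, spacing = 2623 × cos(10°) = 2583 km.

2580 km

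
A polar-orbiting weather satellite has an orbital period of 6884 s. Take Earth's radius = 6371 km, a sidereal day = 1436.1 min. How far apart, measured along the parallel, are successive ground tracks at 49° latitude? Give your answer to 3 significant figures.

2100 km

Node shift per orbit = (6884.0/86166) × 360° = 28.76°.
Equatorial spacing = 28.76 × 111.2 km/° = 3198 km.
At 49° latitude, spacing = 3198 × cos(49°) = 2098 km.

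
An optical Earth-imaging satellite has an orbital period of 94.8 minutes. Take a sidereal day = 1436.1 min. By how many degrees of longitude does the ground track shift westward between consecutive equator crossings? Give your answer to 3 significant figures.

T = 94.8 min = 5688.0 s.
During one orbit Earth rotates (5688.0 / 86166) × 360° = 23.76°.

23.8°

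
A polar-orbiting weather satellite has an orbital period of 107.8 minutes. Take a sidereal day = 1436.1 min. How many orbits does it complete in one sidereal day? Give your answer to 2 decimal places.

13.32

T = 107.8 min = 6468.0 s.
Orbits per sidereal day = 86166 / 6468.0 = 13.322.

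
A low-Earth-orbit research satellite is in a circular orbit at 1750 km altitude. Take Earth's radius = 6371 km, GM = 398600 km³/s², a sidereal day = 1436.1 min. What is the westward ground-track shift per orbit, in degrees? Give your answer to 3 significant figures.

30.4°

Semi-major axis a = 6371 + 1750 = 8121 km. Period T = 2π√(a³/μ) = 2π√(8121³/398600) = 7283.3 s = 121.39 min.
During one orbit Earth rotates (7283.3 / 86166) × 360° = 30.43°.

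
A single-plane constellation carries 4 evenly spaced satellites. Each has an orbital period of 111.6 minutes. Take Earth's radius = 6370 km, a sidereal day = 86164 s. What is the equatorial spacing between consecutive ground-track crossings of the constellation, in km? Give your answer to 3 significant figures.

T = 111.6 min = 6696.0 s.
Single-satellite node shift = (6696.0/86164) × 360° = 27.98°.
With 4 satellites evenly phased, successive equator crossings are 27.98/4 = 6.994° apart.
That is 6.994 × 111.2 = 778 km at the equator.

778 km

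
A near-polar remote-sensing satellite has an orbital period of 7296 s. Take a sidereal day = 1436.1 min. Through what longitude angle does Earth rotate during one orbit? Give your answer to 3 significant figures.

During one orbit Earth rotates (7296.0 / 86166) × 360° = 30.48°.

30.5°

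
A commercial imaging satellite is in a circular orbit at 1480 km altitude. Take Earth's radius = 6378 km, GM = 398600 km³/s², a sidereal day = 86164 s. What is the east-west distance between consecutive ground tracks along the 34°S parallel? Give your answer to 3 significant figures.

2670 km

Semi-major axis a = 6378 + 1480 = 7858 km. Period T = 2π√(a³/μ) = 2π√(7858³/398600) = 6932.3 s = 115.54 min.
Node shift per orbit = (6932.3/86164) × 360° = 28.96°.
Equatorial spacing = 28.96 × 111.3 km/° = 3224 km.
At 34° latitude, spacing = 3224 × cos(34°) = 2673 km.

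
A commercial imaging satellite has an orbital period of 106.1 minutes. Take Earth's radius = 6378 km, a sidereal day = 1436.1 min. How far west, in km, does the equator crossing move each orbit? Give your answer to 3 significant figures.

T = 106.1 min = 6366.0 s.
During one orbit Earth rotates (6366.0 / 86166) × 360° = 26.60°.
At the equator that is 26.60° × (2π·6378/360) km/° = 26.60 × 111.3 = 2961 km.

2960 km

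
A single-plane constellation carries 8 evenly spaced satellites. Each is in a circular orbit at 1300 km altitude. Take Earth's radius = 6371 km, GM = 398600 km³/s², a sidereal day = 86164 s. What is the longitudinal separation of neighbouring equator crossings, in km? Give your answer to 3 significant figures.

Semi-major axis a = 6371 + 1300 = 7671 km. Period T = 2π√(a³/μ) = 2π√(7671³/398600) = 6686.4 s = 111.44 min.
Single-satellite node shift = (6686.4/86164) × 360° = 27.94°.
With 8 satellites evenly phased, successive equator crossings are 27.94/8 = 3.492° apart.
That is 3.492 × 111.2 = 388 km at the equator.

388 km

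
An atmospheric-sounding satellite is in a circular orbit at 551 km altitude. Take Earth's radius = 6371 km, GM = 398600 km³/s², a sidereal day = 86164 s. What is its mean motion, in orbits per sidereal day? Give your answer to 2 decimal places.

Semi-major axis a = 6371 + 551 = 6922 km. Period T = 2π√(a³/μ) = 2π√(6922³/398600) = 5731.4 s = 95.52 min.
Orbits per sidereal day = 86164 / 5731.4 = 15.034.

15.03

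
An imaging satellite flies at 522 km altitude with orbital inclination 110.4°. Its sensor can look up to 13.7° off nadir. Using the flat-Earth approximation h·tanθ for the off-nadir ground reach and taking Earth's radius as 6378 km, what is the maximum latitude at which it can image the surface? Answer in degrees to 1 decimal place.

Retrograde orbit: the ground track reaches ±(180° − i) = ±(180 − 110.4) = ±69.6°.
Sensor half-swath on the ground ≈ 522·tan(13.7°) = 127 km = 1.14° of latitude.
Maximum observable latitude ≈ 69.6 + 1.14 = 70.7°.

70.7°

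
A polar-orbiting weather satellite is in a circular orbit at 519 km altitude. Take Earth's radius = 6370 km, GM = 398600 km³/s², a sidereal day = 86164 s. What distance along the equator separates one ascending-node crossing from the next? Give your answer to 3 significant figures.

Semi-major axis a = 6370 + 519 = 6889 km. Period T = 2π√(a³/μ) = 2π√(6889³/398600) = 5690.4 s = 94.84 min.
During one orbit Earth rotates (5690.4 / 86164) × 360° = 23.78°.
At the equator that is 23.78° × (2π·6370/360) km/° = 23.78 × 111.2 = 2643 km.

2640 km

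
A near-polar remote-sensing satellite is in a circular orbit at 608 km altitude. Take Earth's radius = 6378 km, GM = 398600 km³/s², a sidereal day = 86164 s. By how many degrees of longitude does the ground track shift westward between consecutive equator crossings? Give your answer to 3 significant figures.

24.3°

Semi-major axis a = 6378 + 608 = 6986 km. Period T = 2π√(a³/μ) = 2π√(6986³/398600) = 5811.0 s = 96.85 min.
During one orbit Earth rotates (5811.0 / 86164) × 360° = 24.28°.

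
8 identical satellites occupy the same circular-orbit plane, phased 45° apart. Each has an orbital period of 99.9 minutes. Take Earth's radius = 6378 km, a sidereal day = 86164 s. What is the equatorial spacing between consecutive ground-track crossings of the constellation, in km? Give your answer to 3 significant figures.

348 km

T = 99.9 min = 5994.0 s.
Single-satellite node shift = (5994.0/86164) × 360° = 25.04°.
With 8 satellites evenly phased, successive equator crossings are 25.04/8 = 3.130° apart.
That is 3.130 × 111.3 = 348 km at the equator.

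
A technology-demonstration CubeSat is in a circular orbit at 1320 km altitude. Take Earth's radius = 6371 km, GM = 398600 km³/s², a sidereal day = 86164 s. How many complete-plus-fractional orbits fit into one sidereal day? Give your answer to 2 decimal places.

12.84

Semi-major axis a = 6371 + 1320 = 7691 km. Period T = 2π√(a³/μ) = 2π√(7691³/398600) = 6712.5 s = 111.88 min.
Orbits per sidereal day = 86164 / 6712.5 = 12.836.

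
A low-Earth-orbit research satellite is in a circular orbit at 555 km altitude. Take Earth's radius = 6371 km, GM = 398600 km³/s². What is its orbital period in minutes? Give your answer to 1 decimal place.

95.6 min

Semi-major axis a = 6371 + 555 = 6926 km. Period T = 2π√(a³/μ) = 2π√(6926³/398600) = 5736.3 s = 95.61 min.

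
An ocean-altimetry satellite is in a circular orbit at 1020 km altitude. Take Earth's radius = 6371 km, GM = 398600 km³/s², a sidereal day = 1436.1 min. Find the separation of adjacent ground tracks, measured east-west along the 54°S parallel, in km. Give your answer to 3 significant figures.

Semi-major axis a = 6371 + 1020 = 7391 km. Period T = 2π√(a³/μ) = 2π√(7391³/398600) = 6323.6 s = 105.39 min.
Node shift per orbit = (6323.6/86166) × 360° = 26.42°.
Equatorial spacing = 26.42 × 111.2 km/° = 2938 km.
At 54° latitude, spacing = 2938 × cos(54°) = 1727 km.

1730 km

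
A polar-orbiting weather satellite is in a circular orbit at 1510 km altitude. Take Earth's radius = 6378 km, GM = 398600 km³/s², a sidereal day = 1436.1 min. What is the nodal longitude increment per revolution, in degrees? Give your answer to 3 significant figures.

29.1°

Semi-major axis a = 6378 + 1510 = 7888 km. Period T = 2π√(a³/μ) = 2π√(7888³/398600) = 6972.1 s = 116.20 min.
During one orbit Earth rotates (6972.1 / 86166) × 360° = 29.13°.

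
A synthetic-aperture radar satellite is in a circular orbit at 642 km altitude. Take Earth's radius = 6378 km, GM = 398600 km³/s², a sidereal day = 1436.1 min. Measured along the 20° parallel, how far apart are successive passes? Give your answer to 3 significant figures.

2560 km

Semi-major axis a = 6378 + 642 = 7020 km. Period T = 2π√(a³/μ) = 2π√(7020³/398600) = 5853.5 s = 97.56 min.
Node shift per orbit = (5853.5/86166) × 360° = 24.46°.
Equatorial spacing = 24.46 × 111.3 km/° = 2722 km.
At 20° latitude, spacing = 2722 × cos(20°) = 2558 km.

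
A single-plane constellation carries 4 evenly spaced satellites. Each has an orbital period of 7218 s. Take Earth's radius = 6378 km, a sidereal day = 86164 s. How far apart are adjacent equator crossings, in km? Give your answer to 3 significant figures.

Single-satellite node shift = (7218.0/86164) × 360° = 30.16°.
With 4 satellites evenly phased, successive equator crossings are 30.16/4 = 7.539° apart.
That is 7.539 × 111.3 = 839 km at the equator.

839 km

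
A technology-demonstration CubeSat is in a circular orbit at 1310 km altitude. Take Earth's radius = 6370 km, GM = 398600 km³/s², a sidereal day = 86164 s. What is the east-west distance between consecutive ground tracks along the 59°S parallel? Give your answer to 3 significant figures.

Semi-major axis a = 6370 + 1310 = 7680 km. Period T = 2π√(a³/μ) = 2π√(7680³/398600) = 6698.1 s = 111.64 min.
Node shift per orbit = (6698.1/86164) × 360° = 27.99°.
Equatorial spacing = 27.99 × 111.2 km/° = 3111 km.
At 59° latitude, spacing = 3111 × cos(59°) = 1602 km.

1600 km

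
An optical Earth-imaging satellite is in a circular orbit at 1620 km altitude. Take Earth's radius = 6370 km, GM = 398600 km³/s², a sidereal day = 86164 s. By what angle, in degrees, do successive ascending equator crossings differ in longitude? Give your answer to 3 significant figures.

Semi-major axis a = 6370 + 1620 = 7990 km. Period T = 2π√(a³/μ) = 2π√(7990³/398600) = 7107.7 s = 118.46 min.
During one orbit Earth rotates (7107.7 / 86164) × 360° = 29.70°.

29.7°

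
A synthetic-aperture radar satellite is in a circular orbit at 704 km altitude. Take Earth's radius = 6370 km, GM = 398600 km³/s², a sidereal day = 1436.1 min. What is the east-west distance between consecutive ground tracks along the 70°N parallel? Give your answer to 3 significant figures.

Semi-major axis a = 6370 + 704 = 7074 km. Period T = 2π√(a³/μ) = 2π√(7074³/398600) = 5921.2 s = 98.69 min.
Node shift per orbit = (5921.2/86166) × 360° = 24.74°.
Equatorial spacing = 24.74 × 111.2 km/° = 2750 km.
At 70° latitude, spacing = 2750 × cos(70°) = 941 km.

941 km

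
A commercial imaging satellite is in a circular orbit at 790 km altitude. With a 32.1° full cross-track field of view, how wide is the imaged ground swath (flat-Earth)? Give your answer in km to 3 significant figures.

455 km

Half-angle = 32.1°/2 = 16.05°.
Swath width ≈ 2h·tan(θ/2) = 2 × 790 × tan(16.05°) = 454.6 km.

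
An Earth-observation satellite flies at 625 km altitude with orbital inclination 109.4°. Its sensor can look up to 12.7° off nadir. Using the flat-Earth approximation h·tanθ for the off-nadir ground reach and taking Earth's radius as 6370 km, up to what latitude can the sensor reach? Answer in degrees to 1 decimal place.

Retrograde orbit: the ground track reaches ±(180° − i) = ±(180 − 109.4) = ±70.6°.
Sensor half-swath on the ground ≈ 625·tan(12.7°) = 141 km = 1.27° of latitude.
Maximum observable latitude ≈ 70.6 + 1.27 = 71.9°.

71.9°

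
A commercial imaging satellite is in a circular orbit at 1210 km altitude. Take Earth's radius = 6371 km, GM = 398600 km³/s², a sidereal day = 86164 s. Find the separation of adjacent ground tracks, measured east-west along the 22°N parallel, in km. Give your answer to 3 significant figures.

2830 km

Semi-major axis a = 6371 + 1210 = 7581 km. Period T = 2π√(a³/μ) = 2π√(7581³/398600) = 6569.0 s = 109.48 min.
Node shift per orbit = (6569.0/86164) × 360° = 27.45°.
Equatorial spacing = 27.45 × 111.2 km/° = 3052 km.
At 22° latitude, spacing = 3052 × cos(22°) = 2830 km.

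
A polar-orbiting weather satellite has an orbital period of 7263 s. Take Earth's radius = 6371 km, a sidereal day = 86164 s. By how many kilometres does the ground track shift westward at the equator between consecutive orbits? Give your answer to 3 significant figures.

During one orbit Earth rotates (7263.0 / 86164) × 360° = 30.35°.
At the equator that is 30.35° × (2π·6371/360) km/° = 30.35 × 111.2 = 3374 km.

3370 km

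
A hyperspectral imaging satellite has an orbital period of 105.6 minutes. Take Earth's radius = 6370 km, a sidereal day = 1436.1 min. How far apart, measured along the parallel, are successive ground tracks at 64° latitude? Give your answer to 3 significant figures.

1290 km

T = 105.6 min = 6336.0 s.
Node shift per orbit = (6336.0/86166) × 360° = 26.47°.
Equatorial spacing = 26.47 × 111.2 km/° = 2943 km.
At 64° latitude, spacing = 2943 × cos(64°) = 1290 km.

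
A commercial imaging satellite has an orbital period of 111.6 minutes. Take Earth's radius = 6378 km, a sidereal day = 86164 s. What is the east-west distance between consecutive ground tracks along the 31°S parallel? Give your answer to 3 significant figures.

2670 km

T = 111.6 min = 6696.0 s.
Node shift per orbit = (6696.0/86164) × 360° = 27.98°.
Equatorial spacing = 27.98 × 111.3 km/° = 3114 km.
At 31° latitude, spacing = 3114 × cos(31°) = 2669 km.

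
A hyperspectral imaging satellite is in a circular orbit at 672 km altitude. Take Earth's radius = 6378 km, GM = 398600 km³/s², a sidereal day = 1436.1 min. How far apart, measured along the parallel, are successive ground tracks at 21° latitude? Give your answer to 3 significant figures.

2560 km

Semi-major axis a = 6378 + 672 = 7050 km. Period T = 2π√(a³/μ) = 2π√(7050³/398600) = 5891.1 s = 98.18 min.
Node shift per orbit = (5891.1/86166) × 360° = 24.61°.
Equatorial spacing = 24.61 × 111.3 km/° = 2740 km.
At 21° latitude, spacing = 2740 × cos(21°) = 2558 km.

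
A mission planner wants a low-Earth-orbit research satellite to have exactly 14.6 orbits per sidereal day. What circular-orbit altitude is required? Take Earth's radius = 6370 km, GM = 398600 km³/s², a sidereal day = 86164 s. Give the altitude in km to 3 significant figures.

688 km

Required period T = 86164 / 14.6 = 5901.6 s.
From T = 2π√(a³/μ): a = (μ T²/4π²)^(1/3) = (398600 × 5901.6² / 4π²)^(1/3) = 7058 km.
Altitude h = a − R = 7058 − 6370 = 688 km.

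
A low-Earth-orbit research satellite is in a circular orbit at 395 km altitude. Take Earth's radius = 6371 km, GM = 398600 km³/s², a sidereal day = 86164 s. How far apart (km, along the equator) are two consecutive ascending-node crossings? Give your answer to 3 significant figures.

2570 km

Semi-major axis a = 6371 + 395 = 6766 km. Period T = 2π√(a³/μ) = 2π√(6766³/398600) = 5538.7 s = 92.31 min.
During one orbit Earth rotates (5538.7 / 86164) × 360° = 23.14°.
At the equator that is 23.14° × (2π·6371/360) km/° = 23.14 × 111.2 = 2573 km.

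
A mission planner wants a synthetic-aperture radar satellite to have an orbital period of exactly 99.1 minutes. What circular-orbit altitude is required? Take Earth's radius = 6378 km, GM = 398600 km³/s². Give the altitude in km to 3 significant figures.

716 km

T = 99.1 min = 5946.0 s.
From T = 2π√(a³/μ): a = (μ T²/4π²)^(1/3) = (398600 × 5946.0² / 4π²)^(1/3) = 7094 km.
Altitude h = a − R = 7094 − 6378 = 716 km.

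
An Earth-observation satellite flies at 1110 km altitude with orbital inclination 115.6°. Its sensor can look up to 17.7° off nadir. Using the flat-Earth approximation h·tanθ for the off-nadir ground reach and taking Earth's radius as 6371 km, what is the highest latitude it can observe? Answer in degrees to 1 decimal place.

67.6°

Retrograde orbit: the ground track reaches ±(180° − i) = ±(180 − 115.6) = ±64.4°.
Sensor half-swath on the ground ≈ 1110·tan(17.7°) = 354 km = 3.19° of latitude.
Maximum observable latitude ≈ 64.4 + 3.19 = 67.6°.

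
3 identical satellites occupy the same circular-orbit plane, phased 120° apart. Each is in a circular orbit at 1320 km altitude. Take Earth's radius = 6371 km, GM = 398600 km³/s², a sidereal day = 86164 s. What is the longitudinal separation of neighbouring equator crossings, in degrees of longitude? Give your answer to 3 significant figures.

9.35°

Semi-major axis a = 6371 + 1320 = 7691 km. Period T = 2π√(a³/μ) = 2π√(7691³/398600) = 6712.5 s = 111.88 min.
Single-satellite node shift = (6712.5/86164) × 360° = 28.05°.
With 3 satellites evenly phased, successive equator crossings are 28.05/3 = 9.348° apart.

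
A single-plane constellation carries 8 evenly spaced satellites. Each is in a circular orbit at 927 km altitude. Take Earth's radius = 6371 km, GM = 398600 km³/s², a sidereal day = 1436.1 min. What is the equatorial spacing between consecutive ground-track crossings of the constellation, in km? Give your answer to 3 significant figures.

360 km

Semi-major axis a = 6371 + 927 = 7298 km. Period T = 2π√(a³/μ) = 2π√(7298³/398600) = 6204.6 s = 103.41 min.
Single-satellite node shift = (6204.6/86166) × 360° = 25.92°.
With 8 satellites evenly phased, successive equator crossings are 25.92/8 = 3.240° apart.
That is 3.240 × 111.2 = 360 km at the equator.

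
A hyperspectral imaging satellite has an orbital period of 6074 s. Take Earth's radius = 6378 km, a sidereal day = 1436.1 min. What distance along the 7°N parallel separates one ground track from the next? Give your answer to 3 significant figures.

Node shift per orbit = (6074.0/86166) × 360° = 25.38°.
Equatorial spacing = 25.38 × 111.3 km/° = 2825 km.
At 7° latitude, spacing = 2825 × cos(7°) = 2804 km.

2800 km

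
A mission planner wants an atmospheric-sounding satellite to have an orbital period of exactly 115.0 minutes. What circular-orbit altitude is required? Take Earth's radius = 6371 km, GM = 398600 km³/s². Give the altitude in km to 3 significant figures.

T = 115.0 min = 6900.0 s.
From T = 2π√(a³/μ): a = (μ T²/4π²)^(1/3) = (398600 × 6900.0² / 4π²)^(1/3) = 7834 km.
Altitude h = a − R = 7834 − 6371 = 1463 km.

1460 km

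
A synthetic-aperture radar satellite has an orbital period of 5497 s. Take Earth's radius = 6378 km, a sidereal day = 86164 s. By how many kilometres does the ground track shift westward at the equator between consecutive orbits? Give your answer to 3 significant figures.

During one orbit Earth rotates (5497.0 / 86164) × 360° = 22.97°.
At the equator that is 22.97° × (2π·6378/360) km/° = 22.97 × 111.3 = 2557 km.

2560 km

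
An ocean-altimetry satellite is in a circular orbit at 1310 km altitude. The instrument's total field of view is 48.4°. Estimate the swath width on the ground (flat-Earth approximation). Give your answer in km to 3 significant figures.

Half-angle = 48.4°/2 = 24.2°.
Swath width ≈ 2h·tan(θ/2) = 2 × 1310 × tan(24.2°) = 1177.5 km.

1180 km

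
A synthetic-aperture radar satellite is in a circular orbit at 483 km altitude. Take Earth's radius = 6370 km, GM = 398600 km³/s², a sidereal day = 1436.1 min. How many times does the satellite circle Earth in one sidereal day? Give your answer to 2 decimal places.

15.26

Semi-major axis a = 6370 + 483 = 6853 km. Period T = 2π√(a³/μ) = 2π√(6853³/398600) = 5645.9 s = 94.10 min.
Orbits per sidereal day = 86166 / 5645.9 = 15.262.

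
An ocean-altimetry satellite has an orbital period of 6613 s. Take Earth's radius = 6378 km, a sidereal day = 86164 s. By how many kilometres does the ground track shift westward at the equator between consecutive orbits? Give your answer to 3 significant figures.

During one orbit Earth rotates (6613.0 / 86164) × 360° = 27.63°.
At the equator that is 27.63° × (2π·6378/360) km/° = 27.63 × 111.3 = 3076 km.

3080 km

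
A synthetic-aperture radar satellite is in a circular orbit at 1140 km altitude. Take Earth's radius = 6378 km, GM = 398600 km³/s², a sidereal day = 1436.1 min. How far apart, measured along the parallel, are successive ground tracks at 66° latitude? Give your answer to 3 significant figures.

Semi-major axis a = 6378 + 1140 = 7518 km. Period T = 2π√(a³/μ) = 2π√(7518³/398600) = 6487.3 s = 108.12 min.
Node shift per orbit = (6487.3/86166) × 360° = 27.10°.
Equatorial spacing = 27.10 × 111.3 km/° = 3017 km.
At 66° latitude, spacing = 3017 × cos(66°) = 1227 km.

1230 km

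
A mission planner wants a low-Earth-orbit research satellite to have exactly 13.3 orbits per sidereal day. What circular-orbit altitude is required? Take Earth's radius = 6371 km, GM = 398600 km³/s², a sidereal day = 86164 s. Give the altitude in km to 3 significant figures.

1140 km

Required period T = 86164 / 13.3 = 6478.5 s.
From T = 2π√(a³/μ): a = (μ T²/4π²)^(1/3) = (398600 × 6478.5² / 4π²)^(1/3) = 7511 km.
Altitude h = a − R = 7511 − 6371 = 1140 km.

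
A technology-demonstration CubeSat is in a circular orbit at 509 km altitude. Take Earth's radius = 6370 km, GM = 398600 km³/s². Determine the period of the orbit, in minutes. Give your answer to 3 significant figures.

Semi-major axis a = 6370 + 509 = 6879 km. Period T = 2π√(a³/μ) = 2π√(6879³/398600) = 5678.0 s = 94.63 min.

94.6 min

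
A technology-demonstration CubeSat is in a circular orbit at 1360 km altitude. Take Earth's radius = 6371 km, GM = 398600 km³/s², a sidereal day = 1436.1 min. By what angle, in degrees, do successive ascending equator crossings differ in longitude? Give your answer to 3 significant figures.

28.3°

Semi-major axis a = 6371 + 1360 = 7731 km. Period T = 2π√(a³/μ) = 2π√(7731³/398600) = 6765.0 s = 112.75 min.
During one orbit Earth rotates (6765.0 / 86166) × 360° = 28.26°.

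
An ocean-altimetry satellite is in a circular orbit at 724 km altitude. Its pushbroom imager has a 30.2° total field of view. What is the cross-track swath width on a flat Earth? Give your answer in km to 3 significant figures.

391 km

Half-angle = 30.2°/2 = 15.1°.
Swath width ≈ 2h·tan(θ/2) = 2 × 724 × tan(15.1°) = 390.7 km.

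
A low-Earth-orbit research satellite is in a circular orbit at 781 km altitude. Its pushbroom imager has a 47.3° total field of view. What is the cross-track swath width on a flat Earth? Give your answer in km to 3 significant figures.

684 km

Half-angle = 47.3°/2 = 23.65°.
Swath width ≈ 2h·tan(θ/2) = 2 × 781 × tan(23.65°) = 684.0 km.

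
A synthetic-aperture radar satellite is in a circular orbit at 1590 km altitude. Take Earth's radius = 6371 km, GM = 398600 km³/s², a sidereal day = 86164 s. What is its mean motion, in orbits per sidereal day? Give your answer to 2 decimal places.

Semi-major axis a = 6371 + 1590 = 7961 km. Period T = 2π√(a³/μ) = 2π√(7961³/398600) = 7069.1 s = 117.82 min.
Orbits per sidereal day = 86164 / 7069.1 = 12.189.

12.19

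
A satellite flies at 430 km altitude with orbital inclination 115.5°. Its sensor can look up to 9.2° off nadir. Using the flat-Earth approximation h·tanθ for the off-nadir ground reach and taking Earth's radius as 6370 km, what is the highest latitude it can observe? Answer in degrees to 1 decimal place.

65.1°

Retrograde orbit: the ground track reaches ±(180° − i) = ±(180 − 115.5) = ±64.5°.
Sensor half-swath on the ground ≈ 430·tan(9.2°) = 70 km = 0.63° of latitude.
Maximum observable latitude ≈ 64.5 + 0.63 = 65.1°.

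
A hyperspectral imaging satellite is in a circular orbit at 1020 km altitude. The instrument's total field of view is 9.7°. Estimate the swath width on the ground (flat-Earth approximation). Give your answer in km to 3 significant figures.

173 km

Half-angle = 9.7°/2 = 4.85°.
Swath width ≈ 2h·tan(θ/2) = 2 × 1020 × tan(4.85°) = 173.1 km.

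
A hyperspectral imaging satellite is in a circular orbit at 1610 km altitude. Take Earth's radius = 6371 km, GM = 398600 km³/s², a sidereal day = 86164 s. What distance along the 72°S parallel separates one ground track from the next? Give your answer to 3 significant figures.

Semi-major axis a = 6371 + 1610 = 7981 km. Period T = 2π√(a³/μ) = 2π√(7981³/398600) = 7095.7 s = 118.26 min.
Node shift per orbit = (7095.7/86164) × 360° = 29.65°.
Equatorial spacing = 29.65 × 111.2 km/° = 3297 km.
At 72° latitude, spacing = 3297 × cos(72°) = 1019 km.

1020 km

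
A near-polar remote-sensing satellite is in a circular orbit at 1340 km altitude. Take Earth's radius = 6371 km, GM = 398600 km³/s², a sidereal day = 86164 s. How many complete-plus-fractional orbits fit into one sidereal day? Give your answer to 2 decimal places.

Semi-major axis a = 6371 + 1340 = 7711 km. Period T = 2π√(a³/μ) = 2π√(7711³/398600) = 6738.7 s = 112.31 min.
Orbits per sidereal day = 86164 / 6738.7 = 12.786.

12.79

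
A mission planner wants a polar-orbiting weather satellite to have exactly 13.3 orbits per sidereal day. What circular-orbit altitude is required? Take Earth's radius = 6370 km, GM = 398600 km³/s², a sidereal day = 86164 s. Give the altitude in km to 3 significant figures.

1140 km

Required period T = 86164 / 13.3 = 6478.5 s.
From T = 2π√(a³/μ): a = (μ T²/4π²)^(1/3) = (398600 × 6478.5² / 4π²)^(1/3) = 7511 km.
Altitude h = a − R = 7511 − 6370 = 1141 km.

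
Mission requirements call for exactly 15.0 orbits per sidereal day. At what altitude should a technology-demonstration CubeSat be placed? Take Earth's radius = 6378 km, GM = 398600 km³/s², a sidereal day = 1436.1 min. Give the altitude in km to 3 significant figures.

554 km

Required period T = 86166 / 15.0 = 5744.4 s.
From T = 2π√(a³/μ): a = (μ T²/4π²)^(1/3) = (398600 × 5744.4² / 4π²)^(1/3) = 6932 km.
Altitude h = a − R = 6932 − 6378 = 554 km.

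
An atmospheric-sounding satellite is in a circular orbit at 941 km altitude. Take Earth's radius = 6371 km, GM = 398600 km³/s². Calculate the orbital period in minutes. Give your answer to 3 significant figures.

Semi-major axis a = 6371 + 941 = 7312 km. Period T = 2π√(a³/μ) = 2π√(7312³/398600) = 6222.5 s = 103.71 min.

104 min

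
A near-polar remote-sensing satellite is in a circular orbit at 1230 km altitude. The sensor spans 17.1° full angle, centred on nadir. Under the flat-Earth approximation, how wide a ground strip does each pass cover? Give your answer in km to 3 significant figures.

Half-angle = 17.1°/2 = 8.55°.
Swath width ≈ 2h·tan(θ/2) = 2 × 1230 × tan(8.55°) = 369.8 km.

370 km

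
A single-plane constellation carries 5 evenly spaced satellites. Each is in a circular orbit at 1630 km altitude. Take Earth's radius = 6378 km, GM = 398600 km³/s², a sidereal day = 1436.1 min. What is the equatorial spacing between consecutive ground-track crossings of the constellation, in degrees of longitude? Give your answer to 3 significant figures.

5.96°

Semi-major axis a = 6378 + 1630 = 8008 km. Period T = 2π√(a³/μ) = 2π√(8008³/398600) = 7131.8 s = 118.86 min.
Single-satellite node shift = (7131.8/86166) × 360° = 29.80°.
With 5 satellites evenly phased, successive equator crossings are 29.80/5 = 5.959° apart.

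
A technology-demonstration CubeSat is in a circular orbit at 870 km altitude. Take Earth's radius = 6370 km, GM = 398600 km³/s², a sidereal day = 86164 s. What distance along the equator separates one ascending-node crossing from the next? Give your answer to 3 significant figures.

2850 km

Semi-major axis a = 6370 + 870 = 7240 km. Period T = 2π√(a³/μ) = 2π√(7240³/398600) = 6130.8 s = 102.18 min.
During one orbit Earth rotates (6130.8 / 86164) × 360° = 25.62°.
At the equator that is 25.62° × (2π·6370/360) km/° = 25.62 × 111.2 = 2848 km.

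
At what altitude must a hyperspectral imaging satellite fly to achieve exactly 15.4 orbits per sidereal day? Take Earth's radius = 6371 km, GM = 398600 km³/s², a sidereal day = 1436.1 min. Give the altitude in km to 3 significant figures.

441 km

Required period T = 86166 / 15.4 = 5595.2 s.
From T = 2π√(a³/μ): a = (μ T²/4π²)^(1/3) = (398600 × 5595.2² / 4π²)^(1/3) = 6812 km.
Altitude h = a − R = 6812 − 6371 = 441 km.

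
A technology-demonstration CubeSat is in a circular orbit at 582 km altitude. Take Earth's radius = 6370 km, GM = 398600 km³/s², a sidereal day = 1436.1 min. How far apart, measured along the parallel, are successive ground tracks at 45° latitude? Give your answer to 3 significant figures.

Semi-major axis a = 6370 + 582 = 6952 km. Period T = 2π√(a³/μ) = 2π√(6952³/398600) = 5768.7 s = 96.14 min.
Node shift per orbit = (5768.7/86166) × 360° = 24.10°.
Equatorial spacing = 24.10 × 111.2 km/° = 2680 km.
At 45° latitude, spacing = 2680 × cos(45°) = 1895 km.

1890 km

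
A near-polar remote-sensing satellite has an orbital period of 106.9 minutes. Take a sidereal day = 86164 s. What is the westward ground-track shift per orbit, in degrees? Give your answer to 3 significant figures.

T = 106.9 min = 6414.0 s.
During one orbit Earth rotates (6414.0 / 86164) × 360° = 26.80°.

26.8°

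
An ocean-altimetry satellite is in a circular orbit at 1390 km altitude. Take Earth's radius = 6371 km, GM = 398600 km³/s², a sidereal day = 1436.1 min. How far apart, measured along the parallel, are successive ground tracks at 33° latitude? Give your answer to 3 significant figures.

Semi-major axis a = 6371 + 1390 = 7761 km. Period T = 2π√(a³/μ) = 2π√(7761³/398600) = 6804.4 s = 113.41 min.
Node shift per orbit = (6804.4/86166) × 360° = 28.43°.
Equatorial spacing = 28.43 × 111.2 km/° = 3161 km.
At 33° latitude, spacing = 3161 × cos(33°) = 2651 km.

2650 km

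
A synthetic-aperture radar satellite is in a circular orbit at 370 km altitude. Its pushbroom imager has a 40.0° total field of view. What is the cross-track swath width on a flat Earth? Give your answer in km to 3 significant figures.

Half-angle = 40.0°/2 = 20°.
Swath width ≈ 2h·tan(θ/2) = 2 × 370 × tan(20°) = 269.3 km.

269 km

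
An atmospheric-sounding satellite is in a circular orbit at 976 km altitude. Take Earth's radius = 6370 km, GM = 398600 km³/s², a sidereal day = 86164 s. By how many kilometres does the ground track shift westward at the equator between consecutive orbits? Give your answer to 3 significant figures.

2910 km

Semi-major axis a = 6370 + 976 = 7346 km. Period T = 2π√(a³/μ) = 2π√(7346³/398600) = 6266.0 s = 104.43 min.
During one orbit Earth rotates (6266.0 / 86164) × 360° = 26.18°.
At the equator that is 26.18° × (2π·6370/360) km/° = 26.18 × 111.2 = 2911 km.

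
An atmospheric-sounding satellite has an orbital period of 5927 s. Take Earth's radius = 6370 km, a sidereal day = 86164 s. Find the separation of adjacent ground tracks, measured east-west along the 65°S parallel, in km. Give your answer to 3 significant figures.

1160 km

Node shift per orbit = (5927.0/86164) × 360° = 24.76°.
Equatorial spacing = 24.76 × 111.2 km/° = 2753 km.
At 65° latitude, spacing = 2753 × cos(65°) = 1164 km.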